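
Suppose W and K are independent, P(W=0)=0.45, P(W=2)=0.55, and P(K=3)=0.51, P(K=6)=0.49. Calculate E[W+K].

5.57

E[W+K] = Σ_w Σ_k (w+k) · P(W=w)P(K=k)
 = 3·0.2295 + 6·0.2205 + 5·0.2805 + 8·0.2695
 = 0.6885 + 1.323 + 1.4025 + 2.156
 = 5.57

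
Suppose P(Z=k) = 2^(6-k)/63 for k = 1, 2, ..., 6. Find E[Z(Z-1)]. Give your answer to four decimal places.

3.1429

E[Z(Z-1)] = Σ z(z-1)·P(Z=z)
 = 0·32/63 + 2·16/63 + 6·8/63 + 12·4/63 + 20·2/63 + 30·1/63
 = 0 + 32/63 + 16/21 + 16/21 + 40/63 + 10/21
 = 22/7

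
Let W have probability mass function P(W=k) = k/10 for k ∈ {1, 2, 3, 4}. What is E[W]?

3

E[W] = Σ w·P(W=w)
 = 1·1/10 + 2·1/5 + 3·3/10 + 4·2/5
 = 1/10 + 2/5 + 9/10 + 8/5
 = 3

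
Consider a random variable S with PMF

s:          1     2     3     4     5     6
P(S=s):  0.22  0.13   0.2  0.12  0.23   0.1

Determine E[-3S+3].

-6.93

E[-3S+3] = Σ (-3s+3)·P(S=s)
 = 0·0.22 + (-3)·0.13 + (-6)·0.2 + (-9)·0.12 + (-12)·0.23 + (-15)·0.1
 = 0 + (-0.39) + (-1.2) + (-1.08) + (-2.76) + (-1.5)
 = -6.93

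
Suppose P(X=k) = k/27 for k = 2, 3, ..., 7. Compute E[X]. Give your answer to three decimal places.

E[X] = Σ x·P(X=x)
 = 2·2/27 + 3·1/9 + 4·4/27 + 5·5/27 + 6·2/9 + 7·7/27
 = 4/27 + 1/3 + 16/27 + 25/27 + 4/3 + 49/27
 = 139/27

5.148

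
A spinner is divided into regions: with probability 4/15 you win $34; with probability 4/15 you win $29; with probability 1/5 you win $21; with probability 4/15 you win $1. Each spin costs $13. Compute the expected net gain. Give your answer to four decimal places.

E[payout] = 34·4/15 + 29·4/15 + 21·1/5 + 1·4/15
 = 136/15 + 116/15 + 21/5 + 4/15
 = 319/15
Net = 319/15 - 13 = 124/15

8.2667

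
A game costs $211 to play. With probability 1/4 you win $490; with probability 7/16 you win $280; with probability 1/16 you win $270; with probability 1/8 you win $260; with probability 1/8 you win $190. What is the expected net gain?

E[payout] = 490·1/4 + 280·7/16 + 270·1/16 + 260·1/8 + 190·1/8
 = 245/2 + 245/2 + 135/8 + 65/2 + 95/4
 = 2545/8
Net = 2545/8 - 211 = 857/8

107.125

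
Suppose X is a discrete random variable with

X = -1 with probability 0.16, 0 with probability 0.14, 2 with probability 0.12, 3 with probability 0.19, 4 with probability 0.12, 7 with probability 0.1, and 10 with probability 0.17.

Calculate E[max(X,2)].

E[max(X,2)] = Σ max(x,2)·P(X=x)
 = 2·0.16 + 2·0.14 + 2·0.12 + 3·0.19 + 4·0.12 + 7·0.1 + 10·0.17
 = 0.32 + 0.28 + 0.24 + 0.57 + 0.48 + 0.7 + 1.7
 = 4.29

4.29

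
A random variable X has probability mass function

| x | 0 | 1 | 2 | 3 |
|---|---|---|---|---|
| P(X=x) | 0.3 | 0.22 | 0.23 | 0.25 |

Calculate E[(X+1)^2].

E[(X+1)^2] = Σ (x+1)^2·P(X=x)
 = 1·0.3 + 4·0.22 + 9·0.23 + 16·0.25
 = 0.3 + 0.88 + 2.07 + 4
 = 7.25

7.25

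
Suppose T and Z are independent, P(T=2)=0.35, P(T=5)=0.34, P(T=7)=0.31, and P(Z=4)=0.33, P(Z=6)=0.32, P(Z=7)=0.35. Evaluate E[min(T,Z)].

4.0517

E[min(T,Z)] = Σ_t Σ_z min(t,z) · P(T=t)P(Z=z)
 = 2·0.1155 + 2·0.112 + 2·0.1225 + 4·0.1122 + 5·0.1088 + 5·0.119 + 4·0.1023 + 6·0.0992 + 7·0.1085
 = 0.231 + 0.224 + 0.245 + 0.4488 + 0.544 + 0.595 + 0.4092 + 0.5952 + 0.7595
 = 4.0517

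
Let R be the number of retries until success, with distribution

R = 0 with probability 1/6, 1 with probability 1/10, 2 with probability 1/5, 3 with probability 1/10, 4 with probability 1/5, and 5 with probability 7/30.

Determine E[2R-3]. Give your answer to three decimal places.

2.533

E[2R-3] = Σ (2r-3)·P(R=r)
 = (-3)·1/6 + (-1)·1/10 + 1·1/5 + 3·1/10 + 5·1/5 + 7·7/30
 = (-1/2) + (-1/10) + 1/5 + 3/10 + 1 + 49/30
 = 38/15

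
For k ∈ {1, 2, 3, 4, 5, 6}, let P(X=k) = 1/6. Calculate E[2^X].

21

E[2^X] = Σ 2^x·P(X=x)
 = 2·1/6 + 4·1/6 + 8·1/6 + 16·1/6 + 32·1/6 + 64·1/6
 = 1/3 + 2/3 + 4/3 + 8/3 + 16/3 + 32/3
 = 21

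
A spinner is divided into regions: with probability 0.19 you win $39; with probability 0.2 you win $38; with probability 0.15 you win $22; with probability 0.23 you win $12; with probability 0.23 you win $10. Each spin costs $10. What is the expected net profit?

13.37

E[payout] = 39·0.19 + 38·0.2 + 22·0.15 + 12·0.23 + 10·0.23
 = 7.41 + 7.6 + 3.3 + 2.76 + 2.3
 = 23.37
Net = 23.37 - 10 = 13.37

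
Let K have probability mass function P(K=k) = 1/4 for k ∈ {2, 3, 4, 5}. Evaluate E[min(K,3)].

2.75

E[min(K,3)] = Σ min(k,3)·P(K=k)
 = 2·1/4 + 3·1/4 + 3·1/4 + 3·1/4
 = 1/2 + 3/4 + 3/4 + 3/4
 = 11/4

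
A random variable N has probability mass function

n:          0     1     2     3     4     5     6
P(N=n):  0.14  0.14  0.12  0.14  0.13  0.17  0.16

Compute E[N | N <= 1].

0.5

P(N <= 1) = 0.14 + 0.14 = 0.28.
E[N | N <= 1] = [0·0.14 + 1·0.14] / 0.28
 = 0.14 / 0.28
 = 1/2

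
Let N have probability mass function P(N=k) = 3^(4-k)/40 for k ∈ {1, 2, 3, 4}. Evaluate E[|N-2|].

E[|N-2|] = Σ |n-2|·P(N=n)
 = 1·27/40 + 0·9/40 + 1·3/40 + 2·1/40
 = 27/40 + 0 + 3/40 + 1/20
 = 4/5

0.8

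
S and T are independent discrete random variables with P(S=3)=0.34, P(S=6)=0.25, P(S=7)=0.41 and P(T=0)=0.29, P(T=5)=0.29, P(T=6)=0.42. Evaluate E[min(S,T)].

E[min(S,T)] = Σ_s Σ_t min(s,t) · P(S=s)P(T=t)
 = 0·0.0986 + 3·0.0986 + 3·0.1428 + 0·0.0725 + 5·0.0725 + 6·0.105 + 0·0.1189 + 5·0.1189 + 6·0.1722
 = 0 + 0.2958 + 0.4284 + 0 + 0.3625 + 0.63 + 0 + 0.5945 + 1.0332
 = 3.3444

3.3444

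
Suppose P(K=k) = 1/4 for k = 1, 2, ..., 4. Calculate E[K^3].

25

E[K^3] = Σ k^3·P(K=k)
 = 1·1/4 + 8·1/4 + 27·1/4 + 64·1/4
 = 1/4 + 2 + 27/4 + 16
 = 25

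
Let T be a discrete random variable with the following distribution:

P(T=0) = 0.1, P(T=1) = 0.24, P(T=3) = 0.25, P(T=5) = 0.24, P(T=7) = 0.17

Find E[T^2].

16.82

E[T^2] = Σ t^2·P(T=t)
 = 0·0.1 + 1·0.24 + 9·0.25 + 25·0.24 + 49·0.17
 = 0 + 0.24 + 2.25 + 6 + 8.33
 = 16.82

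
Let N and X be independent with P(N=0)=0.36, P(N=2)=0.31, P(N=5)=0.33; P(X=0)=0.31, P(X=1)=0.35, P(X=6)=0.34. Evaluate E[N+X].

E[N+X] = Σ_n Σ_x (n+x) · P(N=n)P(X=x)
 = 0·0.1116 + 1·0.126 + 6·0.1224 + 2·0.0961 + 3·0.1085 + 8·0.1054 + 5·0.1023 + 6·0.1155 + 11·0.1122
 = 0 + 0.126 + 0.7344 + 0.1922 + 0.3255 + 0.8432 + 0.5115 + 0.693 + 1.2342
 = 4.66

4.66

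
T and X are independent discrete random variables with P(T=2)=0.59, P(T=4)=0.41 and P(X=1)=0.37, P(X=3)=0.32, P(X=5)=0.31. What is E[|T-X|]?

E[|T-X|] = Σ_t Σ_x |t-x| · P(T=t)P(X=x)
 = 1·0.2183 + 1·0.1888 + 3·0.1829 + 3·0.1517 + 1·0.1312 + 1·0.1271
 = 0.2183 + 0.1888 + 0.5487 + 0.4551 + 0.1312 + 0.1271
 = 1.6692

1.6692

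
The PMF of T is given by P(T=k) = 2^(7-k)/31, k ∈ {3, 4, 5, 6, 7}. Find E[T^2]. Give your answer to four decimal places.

E[T^2] = Σ t^2·P(T=t)
 = 9·16/31 + 16·8/31 + 25·4/31 + 36·2/31 + 49·1/31
 = 144/31 + 128/31 + 100/31 + 72/31 + 49/31
 = 493/31

15.9032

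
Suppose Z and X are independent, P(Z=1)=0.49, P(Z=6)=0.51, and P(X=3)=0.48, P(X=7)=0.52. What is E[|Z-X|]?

2.9988

E[|Z-X|] = Σ_z Σ_x |z-x| · P(Z=z)P(X=x)
 = 2·0.2352 + 6·0.2548 + 3·0.2448 + 1·0.2652
 = 0.4704 + 1.5288 + 0.7344 + 0.2652
 = 2.9988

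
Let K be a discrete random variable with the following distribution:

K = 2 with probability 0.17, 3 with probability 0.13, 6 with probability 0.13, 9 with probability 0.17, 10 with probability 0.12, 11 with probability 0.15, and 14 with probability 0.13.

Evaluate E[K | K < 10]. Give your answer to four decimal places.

5.0667

P(K < 10) = 0.17 + 0.13 + 0.13 + 0.17 = 0.6.
E[K | K < 10] = [2·0.17 + 3·0.13 + 6·0.13 + 9·0.17] / 0.6
 = 3.04 / 0.6
 = 76/15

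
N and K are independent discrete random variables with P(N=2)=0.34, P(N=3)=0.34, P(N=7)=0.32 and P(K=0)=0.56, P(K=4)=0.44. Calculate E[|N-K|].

E[|N-K|] = Σ_n Σ_k |n-k| · P(N=n)P(K=k)
 = 2·0.1904 + 2·0.1496 + 3·0.1904 + 1·0.1496 + 7·0.1792 + 3·0.1408
 = 0.3808 + 0.2992 + 0.5712 + 0.1496 + 1.2544 + 0.4224
 = 3.0776

3.0776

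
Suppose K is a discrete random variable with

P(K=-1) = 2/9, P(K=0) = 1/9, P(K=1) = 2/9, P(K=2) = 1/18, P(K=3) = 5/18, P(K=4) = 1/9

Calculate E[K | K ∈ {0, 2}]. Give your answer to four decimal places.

0.6667

P(K ∈ {0, 2}) = 1/9 + 1/18 = 1/6.
E[K | K ∈ {0, 2}] = [0·1/9 + 2·1/18] / (1/6)
 = 1/9 / (1/6)
 = 2/3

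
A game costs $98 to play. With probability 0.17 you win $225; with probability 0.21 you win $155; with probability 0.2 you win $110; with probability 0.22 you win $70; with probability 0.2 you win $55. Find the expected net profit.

E[payout] = 225·0.17 + 155·0.21 + 110·0.2 + 70·0.22 + 55·0.2
 = 38.25 + 32.55 + 22 + 15.4 + 11
 = 119.2
Net = 119.2 - 98 = 21.2

21.2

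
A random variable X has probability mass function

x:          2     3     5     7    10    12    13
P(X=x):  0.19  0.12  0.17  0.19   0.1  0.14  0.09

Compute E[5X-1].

E[5X-1] = Σ (5x-1)·P(X=x)
 = 9·0.19 + 14·0.12 + 24·0.17 + 34·0.19 + 49·0.1 + 59·0.14 + 64·0.09
 = 1.71 + 1.68 + 4.08 + 6.46 + 4.9 + 8.26 + 5.76
 = 32.85

32.85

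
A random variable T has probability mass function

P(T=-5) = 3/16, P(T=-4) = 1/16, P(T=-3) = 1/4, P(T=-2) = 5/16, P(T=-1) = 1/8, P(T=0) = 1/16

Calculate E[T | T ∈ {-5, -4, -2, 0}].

-2.9

P(T ∈ {-5, -4, -2, 0}) = 3/16 + 1/16 + 5/16 + 1/16 = 5/8.
E[T | T ∈ {-5, -4, -2, 0}] = [(-5)·3/16 + (-4)·1/16 + (-2)·5/16 + 0·1/16] / (5/8)
 = -29/16 / (5/8)
 = -29/10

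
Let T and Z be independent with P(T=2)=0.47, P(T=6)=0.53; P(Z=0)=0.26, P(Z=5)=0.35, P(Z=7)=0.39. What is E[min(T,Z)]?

2.8633

E[min(T,Z)] = Σ_t Σ_z min(t,z) · P(T=t)P(Z=z)
 = 0·0.1222 + 2·0.1645 + 2·0.1833 + 0·0.1378 + 5·0.1855 + 6·0.2067
 = 0 + 0.329 + 0.3666 + 0 + 0.9275 + 1.2402
 = 2.8633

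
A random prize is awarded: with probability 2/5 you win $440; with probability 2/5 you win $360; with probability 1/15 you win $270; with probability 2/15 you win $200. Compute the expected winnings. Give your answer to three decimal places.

364.667

E[payout] = 440·2/5 + 360·2/5 + 270·1/15 + 200·2/15
 = 176 + 144 + 18 + 80/3
 = 1094/3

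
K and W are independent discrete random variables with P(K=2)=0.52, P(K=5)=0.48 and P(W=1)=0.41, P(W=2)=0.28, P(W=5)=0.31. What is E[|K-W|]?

E[|K-W|] = Σ_k Σ_w |k-w| · P(K=k)P(W=w)
 = 1·0.2132 + 0·0.1456 + 3·0.1612 + 4·0.1968 + 3·0.1344 + 0·0.1488
 = 0.2132 + 0 + 0.4836 + 0.7872 + 0.4032 + 0
 = 1.8872

1.8872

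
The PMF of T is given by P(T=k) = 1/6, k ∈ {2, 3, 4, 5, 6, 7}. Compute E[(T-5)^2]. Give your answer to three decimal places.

3.167

E[(T-5)^2] = Σ (t-5)^2·P(T=t)
 = 9·1/6 + 4·1/6 + 1·1/6 + 0·1/6 + 1·1/6 + 4·1/6
 = 3/2 + 2/3 + 1/6 + 0 + 1/6 + 2/3
 = 19/6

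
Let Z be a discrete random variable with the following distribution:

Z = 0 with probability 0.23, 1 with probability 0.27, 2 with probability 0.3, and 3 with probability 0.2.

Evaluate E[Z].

E[Z] = Σ z·P(Z=z)
 = 0·0.23 + 1·0.27 + 2·0.3 + 3·0.2
 = 0 + 0.27 + 0.6 + 0.6
 = 1.47

1.47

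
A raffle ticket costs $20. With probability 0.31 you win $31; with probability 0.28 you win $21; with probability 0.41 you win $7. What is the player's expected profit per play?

-1.64

E[payout] = 31·0.31 + 21·0.28 + 7·0.41
 = 9.61 + 5.88 + 2.87
 = 18.36
Net = 18.36 - 20 = -1.64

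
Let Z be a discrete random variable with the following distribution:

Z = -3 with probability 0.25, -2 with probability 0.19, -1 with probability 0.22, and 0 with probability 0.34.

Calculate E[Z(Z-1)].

E[Z(Z-1)] = Σ z(z-1)·P(Z=z)
 = 12·0.25 + 6·0.19 + 2·0.22 + 0·0.34
 = 3 + 1.14 + 0.44 + 0
 = 4.58

4.58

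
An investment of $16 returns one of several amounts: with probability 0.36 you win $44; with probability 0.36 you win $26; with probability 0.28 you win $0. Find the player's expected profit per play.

9.2

E[payout] = 44·0.36 + 26·0.36 + 0·0.28
 = 15.84 + 9.36 + 0
 = 25.2
Net = 25.2 - 16 = 9.2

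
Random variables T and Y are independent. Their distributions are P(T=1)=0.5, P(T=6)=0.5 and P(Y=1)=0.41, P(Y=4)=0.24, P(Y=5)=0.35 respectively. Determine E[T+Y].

6.62

E[T+Y] = Σ_t Σ_y (t+y) · P(T=t)P(Y=y)
 = 2·0.205 + 5·0.12 + 6·0.175 + 7·0.205 + 10·0.12 + 11·0.175
 = 0.41 + 0.6 + 1.05 + 1.435 + 1.2 + 1.925
 = 6.62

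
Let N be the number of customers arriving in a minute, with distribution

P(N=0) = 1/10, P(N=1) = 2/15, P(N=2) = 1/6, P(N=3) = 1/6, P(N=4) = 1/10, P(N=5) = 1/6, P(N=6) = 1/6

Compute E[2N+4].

E[2N+4] = Σ (2n+4)·P(N=n)
 = 4·1/10 + 6·2/15 + 8·1/6 + 10·1/6 + 12·1/10 + 14·1/6 + 16·1/6
 = 2/5 + 4/5 + 4/3 + 5/3 + 6/5 + 7/3 + 8/3
 = 52/5

10.4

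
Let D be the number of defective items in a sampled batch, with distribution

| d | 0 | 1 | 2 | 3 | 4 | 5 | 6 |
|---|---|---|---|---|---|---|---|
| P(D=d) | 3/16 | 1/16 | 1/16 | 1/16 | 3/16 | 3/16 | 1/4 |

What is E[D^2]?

E[D^2] = Σ d^2·P(D=d)
 = 0·3/16 + 1·1/16 + 4·1/16 + 9·1/16 + 16·3/16 + 25·3/16 + 36·1/4
 = 0 + 1/16 + 1/4 + 9/16 + 3 + 75/16 + 9
 = 281/16

17.5625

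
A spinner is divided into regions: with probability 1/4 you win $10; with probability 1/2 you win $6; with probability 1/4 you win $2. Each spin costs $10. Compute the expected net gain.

-4

E[payout] = 10·1/4 + 6·1/2 + 2·1/4
 = 5/2 + 3 + 1/2
 = 6
Net = 6 - 10 = -4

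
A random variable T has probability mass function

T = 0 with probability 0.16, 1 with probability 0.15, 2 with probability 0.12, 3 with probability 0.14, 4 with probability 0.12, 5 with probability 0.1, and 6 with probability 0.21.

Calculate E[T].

E[T] = Σ t·P(T=t)
 = 0·0.16 + 1·0.15 + 2·0.12 + 3·0.14 + 4·0.12 + 5·0.1 + 6·0.21
 = 0 + 0.15 + 0.24 + 0.42 + 0.48 + 0.5 + 1.26
 = 3.05

3.05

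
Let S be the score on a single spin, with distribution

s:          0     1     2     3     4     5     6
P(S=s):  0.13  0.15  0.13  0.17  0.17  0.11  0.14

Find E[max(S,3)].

3.81

E[max(S,3)] = Σ max(s,3)·P(S=s)
 = 3·0.13 + 3·0.15 + 3·0.13 + 3·0.17 + 4·0.17 + 5·0.11 + 6·0.14
 = 0.39 + 0.45 + 0.39 + 0.51 + 0.68 + 0.55 + 0.84
 = 3.81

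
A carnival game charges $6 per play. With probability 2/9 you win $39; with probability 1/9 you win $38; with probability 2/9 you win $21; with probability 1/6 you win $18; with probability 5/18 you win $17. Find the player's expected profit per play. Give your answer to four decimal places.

E[payout] = 39·2/9 + 38·1/9 + 21·2/9 + 18·1/6 + 17·5/18
 = 26/3 + 38/9 + 14/3 + 3 + 85/18
 = 455/18
Net = 455/18 - 6 = 347/18

19.2778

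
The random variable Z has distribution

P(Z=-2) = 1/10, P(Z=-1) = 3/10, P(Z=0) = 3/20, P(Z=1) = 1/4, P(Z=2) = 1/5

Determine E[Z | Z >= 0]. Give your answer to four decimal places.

P(Z >= 0) = 3/20 + 1/4 + 1/5 = 3/5.
E[Z | Z >= 0] = [0·3/20 + 1·1/4 + 2·1/5] / (3/5)
 = 13/20 / (3/5)
 = 13/12

1.0833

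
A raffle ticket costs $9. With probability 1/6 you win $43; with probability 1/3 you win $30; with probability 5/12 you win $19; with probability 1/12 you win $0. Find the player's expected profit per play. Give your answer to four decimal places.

16.0833

E[payout] = 43·1/6 + 30·1/3 + 19·5/12 + 0·1/12
 = 43/6 + 10 + 95/12 + 0
 = 301/12
Net = 301/12 - 9 = 193/12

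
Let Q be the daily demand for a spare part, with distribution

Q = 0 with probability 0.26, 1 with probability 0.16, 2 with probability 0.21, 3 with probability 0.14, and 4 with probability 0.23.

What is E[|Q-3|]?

E[|Q-3|] = Σ |q-3|·P(Q=q)
 = 3·0.26 + 2·0.16 + 1·0.21 + 0·0.14 + 1·0.23
 = 0.78 + 0.32 + 0.21 + 0 + 0.23
 = 1.54

1.54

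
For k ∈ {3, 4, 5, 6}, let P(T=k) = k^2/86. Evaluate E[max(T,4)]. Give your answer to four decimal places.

5.1279

E[max(T,4)] = Σ max(t,4)·P(T=t)
 = 4·9/86 + 4·8/43 + 5·25/86 + 6·18/43
 = 18/43 + 32/43 + 125/86 + 108/43
 = 441/86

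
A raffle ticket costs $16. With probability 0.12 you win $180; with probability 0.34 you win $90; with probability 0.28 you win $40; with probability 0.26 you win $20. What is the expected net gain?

E[payout] = 180·0.12 + 90·0.34 + 40·0.28 + 20·0.26
 = 21.6 + 30.6 + 11.2 + 5.2
 = 68.6
Net = 68.6 - 16 = 52.6

52.6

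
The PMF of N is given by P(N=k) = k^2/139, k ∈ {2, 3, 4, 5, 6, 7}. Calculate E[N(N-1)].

28

E[N(N-1)] = Σ n(n-1)·P(N=n)
 = 2·4/139 + 6·9/139 + 12·16/139 + 20·25/139 + 30·36/139 + 42·49/139
 = 8/139 + 54/139 + 192/139 + 500/139 + 1080/139 + 2058/139
 = 28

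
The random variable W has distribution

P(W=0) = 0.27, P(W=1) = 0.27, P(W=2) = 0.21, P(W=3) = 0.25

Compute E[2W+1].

3.88

E[2W+1] = Σ (2w+1)·P(W=w)
 = 1·0.27 + 3·0.27 + 5·0.21 + 7·0.25
 = 0.27 + 0.81 + 1.05 + 1.75
 = 3.88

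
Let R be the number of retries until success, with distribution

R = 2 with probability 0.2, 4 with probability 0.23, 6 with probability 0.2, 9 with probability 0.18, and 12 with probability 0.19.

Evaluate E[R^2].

53.62

E[R^2] = Σ r^2·P(R=r)
 = 4·0.2 + 16·0.23 + 36·0.2 + 81·0.18 + 144·0.19
 = 0.8 + 3.68 + 7.2 + 14.58 + 27.36
 = 53.62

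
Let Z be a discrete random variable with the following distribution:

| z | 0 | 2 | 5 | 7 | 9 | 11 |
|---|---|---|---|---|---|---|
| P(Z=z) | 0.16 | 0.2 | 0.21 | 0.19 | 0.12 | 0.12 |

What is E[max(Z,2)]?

E[max(Z,2)] = Σ max(z,2)·P(Z=z)
 = 2·0.16 + 2·0.2 + 5·0.21 + 7·0.19 + 9·0.12 + 11·0.12
 = 0.32 + 0.4 + 1.05 + 1.33 + 1.08 + 1.32
 = 5.5

5.5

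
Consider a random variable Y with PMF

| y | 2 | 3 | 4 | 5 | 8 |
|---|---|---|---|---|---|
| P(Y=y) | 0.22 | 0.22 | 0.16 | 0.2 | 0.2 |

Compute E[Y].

E[Y] = Σ y·P(Y=y)
 = 2·0.22 + 3·0.22 + 4·0.16 + 5·0.2 + 8·0.2
 = 0.44 + 0.66 + 0.64 + 1 + 1.6
 = 4.34

4.34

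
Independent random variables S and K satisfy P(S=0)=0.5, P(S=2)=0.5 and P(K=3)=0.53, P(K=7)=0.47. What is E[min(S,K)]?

1

E[min(S,K)] = Σ_s Σ_k min(s,k) · P(S=s)P(K=k)
 = 0·0.265 + 0·0.235 + 2·0.265 + 2·0.235
 = 0 + 0 + 0.53 + 0.47
 = 1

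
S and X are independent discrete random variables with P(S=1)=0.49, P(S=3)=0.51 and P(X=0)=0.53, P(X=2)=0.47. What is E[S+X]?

2.96

E[S+X] = Σ_s Σ_x (s+x) · P(S=s)P(X=x)
 = 1·0.2597 + 3·0.2303 + 3·0.2703 + 5·0.2397
 = 0.2597 + 0.6909 + 0.8109 + 1.1985
 = 2.96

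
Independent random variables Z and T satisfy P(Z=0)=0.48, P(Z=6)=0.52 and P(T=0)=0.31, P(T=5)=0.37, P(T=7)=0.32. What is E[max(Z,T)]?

5.2496

E[max(Z,T)] = Σ_z Σ_t max(z,t) · P(Z=z)P(T=t)
 = 0·0.1488 + 5·0.1776 + 7·0.1536 + 6·0.1612 + 6·0.1924 + 7·0.1664
 = 0 + 0.888 + 1.0752 + 0.9672 + 1.1544 + 1.1648
 = 5.2496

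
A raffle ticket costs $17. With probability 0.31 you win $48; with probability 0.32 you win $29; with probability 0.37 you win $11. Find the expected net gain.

E[payout] = 48·0.31 + 29·0.32 + 11·0.37
 = 14.88 + 9.28 + 4.07
 = 28.23
Net = 28.23 - 17 = 11.23

11.23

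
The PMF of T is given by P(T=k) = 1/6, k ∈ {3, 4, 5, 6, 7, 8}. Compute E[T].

E[T] = Σ t·P(T=t)
 = 3·1/6 + 4·1/6 + 5·1/6 + 6·1/6 + 7·1/6 + 8·1/6
 = 1/2 + 2/3 + 5/6 + 1 + 7/6 + 4/3
 = 11/2

5.5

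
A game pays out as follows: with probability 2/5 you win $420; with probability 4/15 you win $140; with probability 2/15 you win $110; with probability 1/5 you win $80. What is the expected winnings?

236

E[payout] = 420·2/5 + 140·4/15 + 110·2/15 + 80·1/5
 = 168 + 112/3 + 44/3 + 16
 = 236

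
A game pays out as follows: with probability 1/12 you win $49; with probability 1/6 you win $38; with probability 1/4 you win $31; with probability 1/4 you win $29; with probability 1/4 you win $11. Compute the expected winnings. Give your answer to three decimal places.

28.167

E[payout] = 49·1/12 + 38·1/6 + 31·1/4 + 29·1/4 + 11·1/4
 = 49/12 + 19/3 + 31/4 + 29/4 + 11/4
 = 169/6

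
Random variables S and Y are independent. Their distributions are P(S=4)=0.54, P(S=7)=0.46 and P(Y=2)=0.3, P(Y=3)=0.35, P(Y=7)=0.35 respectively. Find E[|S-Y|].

2.414

E[|S-Y|] = Σ_s Σ_y |s-y| · P(S=s)P(Y=y)
 = 2·0.162 + 1·0.189 + 3·0.189 + 5·0.138 + 4·0.161 + 0·0.161
 = 0.324 + 0.189 + 0.567 + 0.69 + 0.644 + 0
 = 2.414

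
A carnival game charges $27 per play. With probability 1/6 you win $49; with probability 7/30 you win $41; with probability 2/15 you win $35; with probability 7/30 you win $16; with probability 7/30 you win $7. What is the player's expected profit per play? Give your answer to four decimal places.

E[payout] = 49·1/6 + 41·7/30 + 35·2/15 + 16·7/30 + 7·7/30
 = 49/6 + 287/30 + 14/3 + 56/15 + 49/30
 = 833/30
Net = 833/30 - 27 = 23/30

0.7667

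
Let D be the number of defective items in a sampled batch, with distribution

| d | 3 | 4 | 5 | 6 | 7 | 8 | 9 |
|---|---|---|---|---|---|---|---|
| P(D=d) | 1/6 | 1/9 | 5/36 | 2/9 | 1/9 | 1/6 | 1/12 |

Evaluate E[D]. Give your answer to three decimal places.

E[D] = Σ d·P(D=d)
 = 3·1/6 + 4·1/9 + 5·5/36 + 6·2/9 + 7·1/9 + 8·1/6 + 9·1/12
 = 1/2 + 4/9 + 25/36 + 4/3 + 7/9 + 4/3 + 3/4
 = 35/6

5.833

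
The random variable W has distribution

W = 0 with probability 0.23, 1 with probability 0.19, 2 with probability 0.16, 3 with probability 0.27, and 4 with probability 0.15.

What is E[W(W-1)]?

3.74

E[W(W-1)] = Σ w(w-1)·P(W=w)
 = 0·0.23 + 0·0.19 + 2·0.16 + 6·0.27 + 12·0.15
 = 0 + 0 + 0.32 + 1.62 + 1.8
 = 3.74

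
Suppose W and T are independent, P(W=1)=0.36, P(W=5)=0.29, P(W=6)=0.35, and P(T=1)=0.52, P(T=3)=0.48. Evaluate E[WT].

E[WT] = Σ_w Σ_t wt · P(W=w)P(T=t)
 = 1·0.1872 + 3·0.1728 + 5·0.1508 + 15·0.1392 + 6·0.182 + 18·0.168
 = 0.1872 + 0.5184 + 0.754 + 2.088 + 1.092 + 3.024
 = 7.6636

7.6636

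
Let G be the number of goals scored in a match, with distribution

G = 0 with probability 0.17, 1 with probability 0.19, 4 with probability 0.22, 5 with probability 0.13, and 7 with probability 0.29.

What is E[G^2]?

21.17

E[G^2] = Σ g^2·P(G=g)
 = 0·0.17 + 1·0.19 + 16·0.22 + 25·0.13 + 49·0.29
 = 0 + 0.19 + 3.52 + 3.25 + 14.21
 = 21.17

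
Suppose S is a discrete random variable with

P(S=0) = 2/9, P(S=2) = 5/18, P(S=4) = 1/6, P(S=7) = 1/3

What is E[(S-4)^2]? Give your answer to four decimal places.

E[(S-4)^2] = Σ (s-4)^2·P(S=s)
 = 16·2/9 + 4·5/18 + 0·1/6 + 9·1/3
 = 32/9 + 10/9 + 0 + 3
 = 23/3

7.6667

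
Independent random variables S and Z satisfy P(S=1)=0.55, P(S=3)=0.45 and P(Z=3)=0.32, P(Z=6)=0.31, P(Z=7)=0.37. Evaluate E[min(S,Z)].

1.9

E[min(S,Z)] = Σ_s Σ_z min(s,z) · P(S=s)P(Z=z)
 = 1·0.176 + 1·0.1705 + 1·0.2035 + 3·0.144 + 3·0.1395 + 3·0.1665
 = 0.176 + 0.1705 + 0.2035 + 0.432 + 0.4185 + 0.4995
 = 1.9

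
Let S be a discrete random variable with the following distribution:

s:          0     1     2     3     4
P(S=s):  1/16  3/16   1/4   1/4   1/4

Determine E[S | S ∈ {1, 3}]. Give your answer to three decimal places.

2.143

P(S ∈ {1, 3}) = 3/16 + 1/4 = 7/16.
E[S | S ∈ {1, 3}] = [1·3/16 + 3·1/4] / (7/16)
 = 15/16 / (7/16)
 = 15/7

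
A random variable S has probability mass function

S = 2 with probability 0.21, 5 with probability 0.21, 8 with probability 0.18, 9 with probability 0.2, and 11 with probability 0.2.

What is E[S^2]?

E[S^2] = Σ s^2·P(S=s)
 = 4·0.21 + 25·0.21 + 64·0.18 + 81·0.2 + 121·0.2
 = 0.84 + 5.25 + 11.52 + 16.2 + 24.2
 = 58.01

58.01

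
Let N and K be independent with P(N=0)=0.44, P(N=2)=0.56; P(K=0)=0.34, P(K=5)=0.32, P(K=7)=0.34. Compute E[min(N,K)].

0.7392

E[min(N,K)] = Σ_n Σ_k min(n,k) · P(N=n)P(K=k)
 = 0·0.1496 + 0·0.1408 + 0·0.1496 + 0·0.1904 + 2·0.1792 + 2·0.1904
 = 0 + 0 + 0 + 0 + 0.3584 + 0.3808
 = 0.7392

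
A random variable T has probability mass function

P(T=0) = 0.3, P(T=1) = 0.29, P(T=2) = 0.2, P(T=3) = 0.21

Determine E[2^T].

E[2^T] = Σ 2^t·P(T=t)
 = 1·0.3 + 2·0.29 + 4·0.2 + 8·0.21
 = 0.3 + 0.58 + 0.8 + 1.68
 = 3.36

3.36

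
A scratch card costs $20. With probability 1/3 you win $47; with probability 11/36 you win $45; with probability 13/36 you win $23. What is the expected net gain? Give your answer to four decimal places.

17.7222

E[payout] = 47·1/3 + 45·11/36 + 23·13/36
 = 47/3 + 55/4 + 299/36
 = 679/18
Net = 679/18 - 20 = 319/18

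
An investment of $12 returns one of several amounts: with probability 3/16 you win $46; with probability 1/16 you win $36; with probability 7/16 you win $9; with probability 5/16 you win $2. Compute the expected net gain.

E[payout] = 46·3/16 + 36·1/16 + 9·7/16 + 2·5/16
 = 69/8 + 9/4 + 63/16 + 5/8
 = 247/16
Net = 247/16 - 12 = 55/16

3.4375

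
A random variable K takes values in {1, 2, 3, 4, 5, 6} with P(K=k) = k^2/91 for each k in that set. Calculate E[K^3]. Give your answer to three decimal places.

E[K^3] = Σ k^3·P(K=k)
 = 1·1/91 + 8·4/91 + 27·9/91 + 64·16/91 + 125·25/91 + 216·36/91
 = 1/91 + 32/91 + 243/91 + 1024/91 + 3125/91 + 7776/91
 = 1743/13

134.077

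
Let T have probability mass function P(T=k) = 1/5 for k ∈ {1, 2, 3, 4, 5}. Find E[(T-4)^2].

3

E[(T-4)^2] = Σ (t-4)^2·P(T=t)
 = 9·1/5 + 4·1/5 + 1·1/5 + 0·1/5 + 1·1/5
 = 9/5 + 4/5 + 1/5 + 0 + 1/5
 = 3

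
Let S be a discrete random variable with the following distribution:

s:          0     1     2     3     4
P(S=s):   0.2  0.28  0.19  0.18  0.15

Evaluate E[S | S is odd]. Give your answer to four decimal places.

P(S is odd) = 0.28 + 0.18 = 0.46.
E[S | S is odd] = [1·0.28 + 3·0.18] / 0.46
 = 0.82 / 0.46
 = 41/23

1.7826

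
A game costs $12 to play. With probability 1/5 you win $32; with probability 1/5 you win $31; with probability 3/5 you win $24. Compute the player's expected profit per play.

15

E[payout] = 32·1/5 + 31·1/5 + 24·3/5
 = 32/5 + 31/5 + 72/5
 = 27
Net = 27 - 12 = 15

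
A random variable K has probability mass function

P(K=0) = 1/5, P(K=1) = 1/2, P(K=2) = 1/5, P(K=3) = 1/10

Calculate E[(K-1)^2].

0.8

E[(K-1)^2] = Σ (k-1)^2·P(K=k)
 = 1·1/5 + 0·1/2 + 1·1/5 + 4·1/10
 = 1/5 + 0 + 1/5 + 2/5
 = 4/5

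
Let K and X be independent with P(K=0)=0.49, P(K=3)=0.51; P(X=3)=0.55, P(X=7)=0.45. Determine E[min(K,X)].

1.53

E[min(K,X)] = Σ_k Σ_x min(k,x) · P(K=k)P(X=x)
 = 0·0.2695 + 0·0.2205 + 3·0.2805 + 3·0.2295
 = 0 + 0 + 0.8415 + 0.6885
 = 1.53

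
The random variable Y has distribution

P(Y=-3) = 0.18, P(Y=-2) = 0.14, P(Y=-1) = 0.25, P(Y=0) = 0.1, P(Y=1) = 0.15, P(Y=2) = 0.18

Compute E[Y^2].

E[Y^2] = Σ y^2·P(Y=y)
 = 9·0.18 + 4·0.14 + 1·0.25 + 0·0.1 + 1·0.15 + 4·0.18
 = 1.62 + 0.56 + 0.25 + 0 + 0.15 + 0.72
 = 3.3

3.3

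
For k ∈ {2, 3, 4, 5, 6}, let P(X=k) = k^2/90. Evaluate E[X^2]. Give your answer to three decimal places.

25.267

E[X^2] = Σ x^2·P(X=x)
 = 4·2/45 + 9·1/10 + 16·8/45 + 25·5/18 + 36·2/5
 = 8/45 + 9/10 + 128/45 + 125/18 + 72/5
 = 379/15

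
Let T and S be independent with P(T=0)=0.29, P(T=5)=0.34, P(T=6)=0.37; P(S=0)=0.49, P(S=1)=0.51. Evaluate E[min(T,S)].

E[min(T,S)] = Σ_t Σ_s min(t,s) · P(T=t)P(S=s)
 = 0·0.1421 + 0·0.1479 + 0·0.1666 + 1·0.1734 + 0·0.1813 + 1·0.1887
 = 0 + 0 + 0 + 0.1734 + 0 + 0.1887
 = 0.3621

0.3621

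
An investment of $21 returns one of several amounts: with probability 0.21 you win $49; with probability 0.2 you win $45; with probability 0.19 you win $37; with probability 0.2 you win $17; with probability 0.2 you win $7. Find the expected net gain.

E[payout] = 49·0.21 + 45·0.2 + 37·0.19 + 17·0.2 + 7·0.2
 = 10.29 + 9 + 7.03 + 3.4 + 1.4
 = 31.12
Net = 31.12 - 21 = 10.12

10.12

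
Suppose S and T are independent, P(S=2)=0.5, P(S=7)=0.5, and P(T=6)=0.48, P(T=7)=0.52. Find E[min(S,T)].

E[min(S,T)] = Σ_s Σ_t min(s,t) · P(S=s)P(T=t)
 = 2·0.24 + 2·0.26 + 6·0.24 + 7·0.26
 = 0.48 + 0.52 + 1.44 + 1.82
 = 4.26

4.26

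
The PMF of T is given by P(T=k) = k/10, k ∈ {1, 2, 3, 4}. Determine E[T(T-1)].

E[T(T-1)] = Σ t(t-1)·P(T=t)
 = 0·1/10 + 2·1/5 + 6·3/10 + 12·2/5
 = 0 + 2/5 + 9/5 + 24/5
 = 7

7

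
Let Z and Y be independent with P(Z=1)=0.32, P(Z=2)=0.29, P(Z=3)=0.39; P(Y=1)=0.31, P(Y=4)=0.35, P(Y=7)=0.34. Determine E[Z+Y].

E[Z+Y] = Σ_z Σ_y (z+y) · P(Z=z)P(Y=y)
 = 2·0.0992 + 5·0.112 + 8·0.1088 + 3·0.0899 + 6·0.1015 + 9·0.0986 + 4·0.1209 + 7·0.1365 + 10·0.1326
 = 0.1984 + 0.56 + 0.8704 + 0.2697 + 0.609 + 0.8874 + 0.4836 + 0.9555 + 1.326
 = 6.16

6.16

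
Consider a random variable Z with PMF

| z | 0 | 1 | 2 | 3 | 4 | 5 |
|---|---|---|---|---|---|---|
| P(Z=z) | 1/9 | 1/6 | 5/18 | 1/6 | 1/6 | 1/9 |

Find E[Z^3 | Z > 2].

P(Z > 2) = 1/6 + 1/6 + 1/9 = 4/9.
E[Z^3 | Z > 2] = [27·1/6 + 64·1/6 + 125·1/9] / (4/9)
 = 523/18 / (4/9)
 = 523/8

65.375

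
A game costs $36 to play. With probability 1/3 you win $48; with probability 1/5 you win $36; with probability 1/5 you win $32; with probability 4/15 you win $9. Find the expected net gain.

-4

E[payout] = 48·1/3 + 36·1/5 + 32·1/5 + 9·4/15
 = 16 + 36/5 + 32/5 + 12/5
 = 32
Net = 32 - 36 = -4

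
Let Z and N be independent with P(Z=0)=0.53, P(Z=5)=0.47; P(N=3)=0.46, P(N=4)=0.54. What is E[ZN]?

8.319

E[ZN] = Σ_z Σ_n zn · P(Z=z)P(N=n)
 = 0·0.2438 + 0·0.2862 + 15·0.2162 + 20·0.2538
 = 0 + 0 + 3.243 + 5.076
 = 8.319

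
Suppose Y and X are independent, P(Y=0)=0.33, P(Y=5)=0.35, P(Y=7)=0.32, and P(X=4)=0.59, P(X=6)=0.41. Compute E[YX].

E[YX] = Σ_y Σ_x yx · P(Y=y)P(X=x)
 = 0·0.1947 + 0·0.1353 + 20·0.2065 + 30·0.1435 + 28·0.1888 + 42·0.1312
 = 0 + 0 + 4.13 + 4.305 + 5.2864 + 5.5104
 = 19.2318

19.2318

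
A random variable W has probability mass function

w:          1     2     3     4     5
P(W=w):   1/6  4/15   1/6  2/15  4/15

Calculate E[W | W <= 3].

P(W <= 3) = 1/6 + 4/15 + 1/6 = 3/5.
E[W | W <= 3] = [1·1/6 + 2·4/15 + 3·1/6] / (3/5)
 = 6/5 / (3/5)
 = 2

2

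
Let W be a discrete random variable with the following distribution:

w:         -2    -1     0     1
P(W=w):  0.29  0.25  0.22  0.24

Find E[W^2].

E[W^2] = Σ w^2·P(W=w)
 = 4·0.29 + 1·0.25 + 0·0.22 + 1·0.24
 = 1.16 + 0.25 + 0 + 0.24
 = 1.65

1.65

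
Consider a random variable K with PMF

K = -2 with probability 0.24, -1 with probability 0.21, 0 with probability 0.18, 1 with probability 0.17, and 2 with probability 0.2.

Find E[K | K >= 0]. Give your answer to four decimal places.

P(K >= 0) = 0.18 + 0.17 + 0.2 = 0.55.
E[K | K >= 0] = [0·0.18 + 1·0.17 + 2·0.2] / 0.55
 = 0.57 / 0.55
 = 57/55

1.0364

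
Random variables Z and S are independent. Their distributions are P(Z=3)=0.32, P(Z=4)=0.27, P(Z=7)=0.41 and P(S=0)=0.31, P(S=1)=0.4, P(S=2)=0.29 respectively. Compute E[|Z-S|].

E[|Z-S|] = Σ_z Σ_s |z-s| · P(Z=z)P(S=s)
 = 3·0.0992 + 2·0.128 + 1·0.0928 + 4·0.0837 + 3·0.108 + 2·0.0783 + 7·0.1271 + 6·0.164 + 5·0.1189
 = 0.2976 + 0.256 + 0.0928 + 0.3348 + 0.324 + 0.1566 + 0.8897 + 0.984 + 0.5945
 = 3.93

3.93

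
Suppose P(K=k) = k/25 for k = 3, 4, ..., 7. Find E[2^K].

61.12

E[2^K] = Σ 2^k·P(K=k)
 = 8·3/25 + 16·4/25 + 32·1/5 + 64·6/25 + 128·7/25
 = 24/25 + 64/25 + 32/5 + 384/25 + 896/25
 = 1528/25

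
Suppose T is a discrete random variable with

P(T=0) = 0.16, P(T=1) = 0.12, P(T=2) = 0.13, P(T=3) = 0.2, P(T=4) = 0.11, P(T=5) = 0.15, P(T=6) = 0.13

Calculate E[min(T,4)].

2.54

E[min(T,4)] = Σ min(t,4)·P(T=t)
 = 0·0.16 + 1·0.12 + 2·0.13 + 3·0.2 + 4·0.11 + 4·0.15 + 4·0.13
 = 0 + 0.12 + 0.26 + 0.6 + 0.44 + 0.6 + 0.52
 = 2.54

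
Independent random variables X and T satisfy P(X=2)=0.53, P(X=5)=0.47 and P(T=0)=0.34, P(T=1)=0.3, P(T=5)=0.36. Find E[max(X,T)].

E[max(X,T)] = Σ_x Σ_t max(x,t) · P(X=x)P(T=t)
 = 2·0.1802 + 2·0.159 + 5·0.1908 + 5·0.1598 + 5·0.141 + 5·0.1692
 = 0.3604 + 0.318 + 0.954 + 0.799 + 0.705 + 0.846
 = 3.9824

3.9824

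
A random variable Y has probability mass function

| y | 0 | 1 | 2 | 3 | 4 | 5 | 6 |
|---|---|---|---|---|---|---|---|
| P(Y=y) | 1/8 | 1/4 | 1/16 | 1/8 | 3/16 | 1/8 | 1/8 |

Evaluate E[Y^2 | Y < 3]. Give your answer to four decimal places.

1.1429

P(Y < 3) = 1/8 + 1/4 + 1/16 = 7/16.
E[Y^2 | Y < 3] = [0·1/8 + 1·1/4 + 4·1/16] / (7/16)
 = 1/2 / (7/16)
 = 8/7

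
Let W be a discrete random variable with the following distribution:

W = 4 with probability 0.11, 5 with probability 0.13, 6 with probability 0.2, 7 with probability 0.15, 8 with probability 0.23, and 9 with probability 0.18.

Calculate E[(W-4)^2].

E[(W-4)^2] = Σ (w-4)^2·P(W=w)
 = 0·0.11 + 1·0.13 + 4·0.2 + 9·0.15 + 16·0.23 + 25·0.18
 = 0 + 0.13 + 0.8 + 1.35 + 3.68 + 4.5
 = 10.46

10.46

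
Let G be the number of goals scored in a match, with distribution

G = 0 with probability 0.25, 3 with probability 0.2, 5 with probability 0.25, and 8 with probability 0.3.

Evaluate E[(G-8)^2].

23.25

E[(G-8)^2] = Σ (g-8)^2·P(G=g)
 = 64·0.25 + 25·0.2 + 9·0.25 + 0·0.3
 = 16 + 5 + 2.25 + 0
 = 23.25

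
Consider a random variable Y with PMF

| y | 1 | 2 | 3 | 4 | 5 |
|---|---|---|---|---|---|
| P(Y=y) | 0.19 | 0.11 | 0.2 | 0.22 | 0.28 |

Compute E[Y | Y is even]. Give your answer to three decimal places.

P(Y is even) = 0.11 + 0.22 = 0.33.
E[Y | Y is even] = [2·0.11 + 4·0.22] / 0.33
 = 1.1 / 0.33
 = 10/3

3.333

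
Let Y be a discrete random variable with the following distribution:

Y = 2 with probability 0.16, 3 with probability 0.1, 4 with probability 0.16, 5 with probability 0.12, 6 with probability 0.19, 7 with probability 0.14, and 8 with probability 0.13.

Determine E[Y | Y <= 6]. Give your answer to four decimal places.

4.1096

P(Y <= 6) = 0.16 + 0.1 + 0.16 + 0.12 + 0.19 = 0.73.
E[Y | Y <= 6] = [2·0.16 + 3·0.1 + 4·0.16 + 5·0.12 + 6·0.19] / 0.73
 = 3 / 0.73
 = 300/73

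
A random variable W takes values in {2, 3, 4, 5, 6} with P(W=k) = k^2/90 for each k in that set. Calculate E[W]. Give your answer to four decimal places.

4.8889

E[W] = Σ w·P(W=w)
 = 2·2/45 + 3·1/10 + 4·8/45 + 5·5/18 + 6·2/5
 = 4/45 + 3/10 + 32/45 + 25/18 + 12/5
 = 44/9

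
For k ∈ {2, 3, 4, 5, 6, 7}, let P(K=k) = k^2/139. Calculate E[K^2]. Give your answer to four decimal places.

33.6331

E[K^2] = Σ k^2·P(K=k)
 = 4·4/139 + 9·9/139 + 16·16/139 + 25·25/139 + 36·36/139 + 49·49/139
 = 16/139 + 81/139 + 256/139 + 625/139 + 1296/139 + 2401/139
 = 4675/139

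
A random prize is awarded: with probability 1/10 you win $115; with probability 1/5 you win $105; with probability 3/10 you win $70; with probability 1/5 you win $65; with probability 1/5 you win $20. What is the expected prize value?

70.5

E[payout] = 115·1/10 + 105·1/5 + 70·3/10 + 65·1/5 + 20·1/5
 = 23/2 + 21 + 21 + 13 + 4
 = 141/2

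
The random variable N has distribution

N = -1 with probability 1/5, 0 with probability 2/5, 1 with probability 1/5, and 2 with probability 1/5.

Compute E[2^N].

1.7

E[2^N] = Σ 2^n·P(N=n)
 = 1/2·1/5 + 1·2/5 + 2·1/5 + 4·1/5
 = 1/10 + 2/5 + 2/5 + 4/5
 = 17/10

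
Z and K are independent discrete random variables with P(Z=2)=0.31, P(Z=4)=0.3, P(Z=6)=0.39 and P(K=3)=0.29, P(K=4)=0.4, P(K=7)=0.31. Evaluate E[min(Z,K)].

3.4217

E[min(Z,K)] = Σ_z Σ_k min(z,k) · P(Z=z)P(K=k)
 = 2·0.0899 + 2·0.124 + 2·0.0961 + 3·0.087 + 4·0.12 + 4·0.093 + 3·0.1131 + 4·0.156 + 6·0.1209
 = 0.1798 + 0.248 + 0.1922 + 0.261 + 0.48 + 0.372 + 0.3393 + 0.624 + 0.7254
 = 3.4217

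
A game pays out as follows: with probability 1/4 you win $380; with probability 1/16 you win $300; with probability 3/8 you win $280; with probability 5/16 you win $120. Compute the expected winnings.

E[payout] = 380·1/4 + 300·1/16 + 280·3/8 + 120·5/16
 = 95 + 75/4 + 105 + 75/2
 = 1025/4

256.25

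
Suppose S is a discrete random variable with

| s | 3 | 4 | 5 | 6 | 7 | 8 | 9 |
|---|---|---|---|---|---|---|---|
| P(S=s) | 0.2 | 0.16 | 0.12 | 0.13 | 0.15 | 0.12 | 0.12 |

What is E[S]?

5.71

E[S] = Σ s·P(S=s)
 = 3·0.2 + 4·0.16 + 5·0.12 + 6·0.13 + 7·0.15 + 8·0.12 + 9·0.12
 = 0.6 + 0.64 + 0.6 + 0.78 + 1.05 + 0.96 + 1.08
 = 5.71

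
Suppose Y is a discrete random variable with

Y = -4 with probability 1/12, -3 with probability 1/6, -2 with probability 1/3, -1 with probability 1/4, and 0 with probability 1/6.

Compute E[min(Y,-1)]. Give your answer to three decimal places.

E[min(Y,-1)] = Σ min(y,-1)·P(Y=y)
 = (-4)·1/12 + (-3)·1/6 + (-2)·1/3 + (-1)·1/4 + (-1)·1/6
 = (-1/3) + (-1/2) + (-2/3) + (-1/4) + (-1/6)
 = -23/12

-1.917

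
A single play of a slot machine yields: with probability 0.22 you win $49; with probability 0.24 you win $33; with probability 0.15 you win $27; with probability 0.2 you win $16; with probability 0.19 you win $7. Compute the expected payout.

27.28

E[payout] = 49·0.22 + 33·0.24 + 27·0.15 + 16·0.2 + 7·0.19
 = 10.78 + 7.92 + 4.05 + 3.2 + 1.33
 = 27.28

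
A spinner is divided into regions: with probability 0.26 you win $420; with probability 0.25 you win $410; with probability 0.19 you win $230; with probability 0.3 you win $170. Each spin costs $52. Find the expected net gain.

E[payout] = 420·0.26 + 410·0.25 + 230·0.19 + 170·0.3
 = 109.2 + 102.5 + 43.7 + 51
 = 306.4
Net = 306.4 - 52 = 254.4

254.4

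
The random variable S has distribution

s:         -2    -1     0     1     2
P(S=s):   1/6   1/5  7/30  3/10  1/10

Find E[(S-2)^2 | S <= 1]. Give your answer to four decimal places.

6.3333

P(S <= 1) = 1/6 + 1/5 + 7/30 + 3/10 = 9/10.
E[(S-2)^2 | S <= 1] = [16·1/6 + 9·1/5 + 4·7/30 + 1·3/10] / (9/10)
 = 57/10 / (9/10)
 = 19/3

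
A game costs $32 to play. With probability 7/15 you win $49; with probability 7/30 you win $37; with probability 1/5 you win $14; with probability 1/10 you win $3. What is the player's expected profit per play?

2.6

E[payout] = 49·7/15 + 37·7/30 + 14·1/5 + 3·1/10
 = 343/15 + 259/30 + 14/5 + 3/10
 = 173/5
Net = 173/5 - 32 = 13/5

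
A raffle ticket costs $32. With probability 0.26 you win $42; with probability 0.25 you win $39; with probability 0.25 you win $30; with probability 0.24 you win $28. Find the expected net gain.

E[payout] = 42·0.26 + 39·0.25 + 30·0.25 + 28·0.24
 = 10.92 + 9.75 + 7.5 + 6.72
 = 34.89
Net = 34.89 - 32 = 2.89

2.89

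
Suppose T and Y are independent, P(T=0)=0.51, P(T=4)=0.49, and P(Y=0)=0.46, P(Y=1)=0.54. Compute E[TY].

E[TY] = Σ_t Σ_y ty · P(T=t)P(Y=y)
 = 0·0.2346 + 0·0.2754 + 0·0.2254 + 4·0.2646
 = 0 + 0 + 0 + 1.0584
 = 1.0584

1.0584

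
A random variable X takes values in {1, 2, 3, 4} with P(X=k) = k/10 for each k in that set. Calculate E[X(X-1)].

7

E[X(X-1)] = Σ x(x-1)·P(X=x)
 = 0·1/10 + 2·1/5 + 6·3/10 + 12·2/5
 = 0 + 2/5 + 9/5 + 24/5
 = 7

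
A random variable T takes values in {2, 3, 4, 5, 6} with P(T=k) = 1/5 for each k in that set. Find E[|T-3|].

1.4

E[|T-3|] = Σ |t-3|·P(T=t)
 = 1·1/5 + 0·1/5 + 1·1/5 + 2·1/5 + 3·1/5
 = 1/5 + 0 + 1/5 + 2/5 + 3/5
 = 7/5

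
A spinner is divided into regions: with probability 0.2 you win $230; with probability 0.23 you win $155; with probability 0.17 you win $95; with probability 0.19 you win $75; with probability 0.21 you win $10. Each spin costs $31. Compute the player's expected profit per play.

83.15

E[payout] = 230·0.2 + 155·0.23 + 95·0.17 + 75·0.19 + 10·0.21
 = 46 + 35.65 + 16.15 + 14.25 + 2.1
 = 114.15
Net = 114.15 - 31 = 83.15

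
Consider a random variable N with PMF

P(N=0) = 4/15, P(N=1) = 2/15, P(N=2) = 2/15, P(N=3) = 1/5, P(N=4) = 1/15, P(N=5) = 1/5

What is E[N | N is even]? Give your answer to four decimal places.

P(N is even) = 4/15 + 2/15 + 1/15 = 7/15.
E[N | N is even] = [0·4/15 + 2·2/15 + 4·1/15] / (7/15)
 = 8/15 / (7/15)
 = 8/7

1.1429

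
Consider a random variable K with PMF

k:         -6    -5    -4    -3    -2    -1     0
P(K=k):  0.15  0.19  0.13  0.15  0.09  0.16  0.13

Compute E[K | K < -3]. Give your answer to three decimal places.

P(K < -3) = 0.15 + 0.19 + 0.13 = 0.47.
E[K | K < -3] = [(-6)·0.15 + (-5)·0.19 + (-4)·0.13] / 0.47
 = -2.37 / 0.47
 = -237/47

-5.043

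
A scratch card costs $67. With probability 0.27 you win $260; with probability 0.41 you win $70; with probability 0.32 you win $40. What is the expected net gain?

E[payout] = 260·0.27 + 70·0.41 + 40·0.32
 = 70.2 + 28.7 + 12.8
 = 111.7
Net = 111.7 - 67 = 44.7

44.7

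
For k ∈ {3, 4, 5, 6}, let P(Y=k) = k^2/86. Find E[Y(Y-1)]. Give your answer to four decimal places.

E[Y(Y-1)] = Σ y(y-1)·P(Y=y)
 = 6·9/86 + 12·8/43 + 20·25/86 + 30·18/43
 = 27/43 + 96/43 + 250/43 + 540/43
 = 913/43

21.2326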